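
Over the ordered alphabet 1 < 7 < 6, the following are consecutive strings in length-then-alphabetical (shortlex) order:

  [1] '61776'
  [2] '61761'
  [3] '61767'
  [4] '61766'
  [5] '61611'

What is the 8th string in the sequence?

61671

Continuing the enumeration 3 steps past 61611: 61611 → 61617 → 61616 → (answer).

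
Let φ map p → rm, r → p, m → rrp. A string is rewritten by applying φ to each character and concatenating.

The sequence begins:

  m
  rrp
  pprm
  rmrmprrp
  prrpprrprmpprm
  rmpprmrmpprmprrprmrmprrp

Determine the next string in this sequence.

Rewriting the 24 symbols of rmpprmrmpprmprrprmrmprrp one by one yields p rrp rm rm p rrp p rrp rm rm p rrp rm p p rm p rrp p rrp rm p p rm; concatenated:

prrprmrmprrpprrprmrmprrprmpprmprrpprrprmpprm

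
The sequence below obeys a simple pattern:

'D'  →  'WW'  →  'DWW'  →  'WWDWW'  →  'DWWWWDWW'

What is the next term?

From term 3 onward, concatenate the second-to-last term with the last: D·WW = DWW, WW·DWW = WWDWW, …
Continuing: WWDWW · DWWWWDWW gives term 6.

WWDWWDWWWWDWW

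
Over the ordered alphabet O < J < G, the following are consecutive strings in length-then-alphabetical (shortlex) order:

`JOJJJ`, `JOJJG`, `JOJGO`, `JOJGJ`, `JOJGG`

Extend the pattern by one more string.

JOGOO

Treat JOJGG as a base-3 numeral over the given alphabet and add one, carrying through any trailing G's.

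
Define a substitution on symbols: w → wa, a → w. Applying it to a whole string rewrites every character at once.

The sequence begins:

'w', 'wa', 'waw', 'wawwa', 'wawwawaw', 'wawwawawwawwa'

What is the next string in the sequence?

Replace each of the 13 characters of wawwawawwawwa in place — wa w wa wa w wa w wa wa w wa wa w — and concatenate.

wawwawawwawwawawwawaw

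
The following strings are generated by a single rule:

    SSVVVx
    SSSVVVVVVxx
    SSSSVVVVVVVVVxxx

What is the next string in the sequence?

Term n consists of n+1 S's, followed by 3n V's, followed by n x's (n = 1, 2, …).
Setting n = 4 gives 5, 12, 4 characters in each block.

SSSSSVVVVVVVVVVVVxxxx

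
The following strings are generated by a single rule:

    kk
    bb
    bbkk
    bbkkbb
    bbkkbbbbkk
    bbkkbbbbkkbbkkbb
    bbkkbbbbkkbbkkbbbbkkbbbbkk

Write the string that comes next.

Each term (from the third on) is the previous term followed by the one before it: term 3 = bb·kk = bbkk.
Continuing: bbkkbbbbkkbbkkbbbbkkbbbbkk · bbkkbbbbkkbbkkbb gives term 8.

bbkkbbbbkkbbkkbbbbkkbbbbkkbbkkbbbbkkbbkkbb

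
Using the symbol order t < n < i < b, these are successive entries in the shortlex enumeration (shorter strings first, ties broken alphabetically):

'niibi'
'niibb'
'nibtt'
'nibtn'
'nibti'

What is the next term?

nibtb

Treat nibti as a base-4 numeral over the given alphabet and add one, carrying through any trailing b's.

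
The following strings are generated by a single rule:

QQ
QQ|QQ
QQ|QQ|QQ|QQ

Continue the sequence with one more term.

QQ|QQ|QQ|QQ|QQ|QQ|QQ|QQ

Each string is two copies of the previous one joined by '|'.
One more doubling of QQ|QQ|QQ|QQ gives the answer.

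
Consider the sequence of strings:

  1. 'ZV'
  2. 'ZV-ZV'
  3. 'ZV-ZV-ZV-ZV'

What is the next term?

s(k+1) = s(k)·-·s(k) — each term doubles the last with '-' between the halves.
One more doubling of ZV-ZV-ZV-ZV gives the answer.

ZV-ZV-ZV-ZV-ZV-ZV-ZV-ZV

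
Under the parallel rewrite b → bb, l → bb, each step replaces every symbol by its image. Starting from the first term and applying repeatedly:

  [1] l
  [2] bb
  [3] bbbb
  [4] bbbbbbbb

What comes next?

bbbbbbbbbbbbbbbb

Apply φ to bbbbbbbb symbol by symbol: b→bb, b→bb, b→bb, b→bb, b→bb, b→bb, b→bb, b→bb; joined: bb bb bb bb bb bb bb bb.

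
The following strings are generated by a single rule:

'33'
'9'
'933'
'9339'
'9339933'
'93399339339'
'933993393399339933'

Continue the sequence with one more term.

This is a Fibonacci-style word recurrence s(k) = s(k−1)·s(k−2): e.g. 9·33 = 933.
The next term joins 933993393399339933 and 93399339339.

93399339339933993393399339339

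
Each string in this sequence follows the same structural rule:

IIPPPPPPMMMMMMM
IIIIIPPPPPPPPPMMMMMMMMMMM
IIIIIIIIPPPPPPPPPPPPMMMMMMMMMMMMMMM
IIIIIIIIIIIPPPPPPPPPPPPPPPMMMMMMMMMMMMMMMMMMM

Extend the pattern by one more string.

IIIIIIIIIIIIIIPPPPPPPPPPPPPPPPPPMMMMMMMMMMMMMMMMMMMMMMM

Term n consists of 3n-1 I's, followed by 3n+3 P's, followed by 4n+3 M's (n = 1, 2, …).
At n = 5 the blocks have lengths 14, 18, 23.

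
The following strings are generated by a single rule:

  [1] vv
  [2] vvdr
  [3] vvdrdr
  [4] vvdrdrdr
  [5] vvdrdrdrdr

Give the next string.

Every step adds dr to the end: s(k+1) = s(k)·dr.
One more step from vvdrdrdrdr gives the answer.

vvdrdrdrdrdr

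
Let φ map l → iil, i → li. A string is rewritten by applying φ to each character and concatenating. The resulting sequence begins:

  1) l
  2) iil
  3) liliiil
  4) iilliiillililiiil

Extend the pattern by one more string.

Rewriting the 17 symbols of iilliiillililiiil one by one yields li li iil iil li li li iil iil li iil li iil li li li iil; concatenated:

liliiiliillililiiiliilliiilliiillililiiil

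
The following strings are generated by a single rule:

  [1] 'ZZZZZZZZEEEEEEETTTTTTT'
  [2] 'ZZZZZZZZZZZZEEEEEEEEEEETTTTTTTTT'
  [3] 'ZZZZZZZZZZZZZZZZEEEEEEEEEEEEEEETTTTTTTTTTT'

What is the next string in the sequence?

ZZZZZZZZZZZZZZZZZZZZEEEEEEEEEEEEEEEEEEETTTTTTTTTTTTT

Term n consists of 4n Z's, followed by 4n-1 E's, followed by 2n+3 T's, where the shown terms are n = 2, 3, 4.
Setting n = 5 gives 20, 19, 13 characters in each block.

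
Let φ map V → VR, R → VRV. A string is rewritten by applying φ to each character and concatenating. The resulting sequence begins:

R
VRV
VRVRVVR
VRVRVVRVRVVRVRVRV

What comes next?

Rewriting the 17 symbols of VRVRVVRVRVVRVRVRV one by one yields VR VRV VR VRV VR VR VRV VR VRV VR VR VRV VR VRV VR VRV VR; concatenated:

VRVRVVRVRVVRVRVRVVRVRVVRVRVRVVRVRVVRVRVVR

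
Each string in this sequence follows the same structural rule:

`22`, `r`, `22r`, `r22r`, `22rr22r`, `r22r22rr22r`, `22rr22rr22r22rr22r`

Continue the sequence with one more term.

r22r22rr22r22rr22rr22r22rr22r

Each term (from the third on) is the two preceding terms concatenated in order: term 3 = 22·r = 22r.
The next term joins r22r22rr22r and 22rr22rr22r22rr22r.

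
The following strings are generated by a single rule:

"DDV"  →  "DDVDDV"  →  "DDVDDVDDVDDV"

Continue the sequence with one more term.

DDVDDVDDVDDVDDVDDVDDVDDV

Each string is two copies of the previous one concatenated.
One more doubling of DDVDDVDDVDDV gives the answer.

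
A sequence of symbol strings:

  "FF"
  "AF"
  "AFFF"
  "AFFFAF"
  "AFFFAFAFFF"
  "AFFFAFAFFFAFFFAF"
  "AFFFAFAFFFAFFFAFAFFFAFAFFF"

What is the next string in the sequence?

AFFFAFAFFFAFFFAFAFFFAFAFFFAFFFAFAFFFAFFFAF

From term 3 onward, concatenate the last term with the second-to-last: AF·FF = AFFF, AFFF·AF = AFFFAF, …
Continuing: AFFFAFAFFFAFFFAFAFFFAFAFFF · AFFFAFAFFFAFFFAF gives term 8.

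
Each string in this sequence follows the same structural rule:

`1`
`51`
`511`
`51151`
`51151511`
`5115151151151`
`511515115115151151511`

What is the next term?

5115151151151511515115115151151151

Each term (from the third on) is the previous term followed by the one before it: term 3 = 51·1 = 511.
Continuing: 511515115115151151511 · 5115151151151 gives term 8.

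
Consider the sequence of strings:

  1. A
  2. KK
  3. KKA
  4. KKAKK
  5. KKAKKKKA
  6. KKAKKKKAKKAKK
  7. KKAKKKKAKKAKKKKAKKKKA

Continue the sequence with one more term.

KKAKKKKAKKAKKKKAKKKKAKKAKKKKAKKAKK

Each term (from the third on) is the previous term followed by the one before it: term 3 = KK·A = KKA.
So term 8 is KKAKKKKAKKAKKKKAKKKKA·KKAKKKKAKKAKK.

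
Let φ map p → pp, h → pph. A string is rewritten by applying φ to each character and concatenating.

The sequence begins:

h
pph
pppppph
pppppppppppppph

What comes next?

φ(pppppppppppppph) expands symbol-by-symbol to pp pp pp pp pp pp pp pp pp pp pp pp pp pp pph; joining the 15 pieces gives the next term.

pppppppppppppppppppppppppppppph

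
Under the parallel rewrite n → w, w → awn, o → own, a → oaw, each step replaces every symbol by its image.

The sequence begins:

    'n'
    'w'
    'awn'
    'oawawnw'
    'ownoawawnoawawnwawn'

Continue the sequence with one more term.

Rewriting the 19 symbols of ownoawawnoawawnwawn one by one yields own awn w own oaw awn oaw awn w own oaw awn oaw awn w awn oaw awn w; concatenated:

ownawnwownoawawnoawawnwownoawawnoawawnwawnoawawnw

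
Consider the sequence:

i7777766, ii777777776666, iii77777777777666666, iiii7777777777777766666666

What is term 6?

iiiiii77777777777777777777666666666666

Each string has the form i^{n-1} 7^{3n-1} 6^{2n-2}, where the shown terms are n = 2, 3, 4, 5.
At n = 7 the blocks have lengths 6, 20, 12.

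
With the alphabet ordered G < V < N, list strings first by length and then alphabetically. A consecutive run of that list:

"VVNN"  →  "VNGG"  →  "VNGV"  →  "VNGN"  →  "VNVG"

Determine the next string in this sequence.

The successor of VNVG increments the rightmost position that isn't already N and resets every position after it to G.

VNVV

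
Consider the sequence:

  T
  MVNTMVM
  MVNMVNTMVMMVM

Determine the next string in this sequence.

Each term wraps the previous one in MVN on the left and MVM on the right.
One more step from MVNMVNTMVMMVM gives the answer.

MVNMVNMVNTMVMMVMMVM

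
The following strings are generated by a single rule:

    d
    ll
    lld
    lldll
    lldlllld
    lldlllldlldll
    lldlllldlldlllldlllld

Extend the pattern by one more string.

This is a Fibonacci-style word recurrence s(k) = s(k−1)·s(k−2): e.g. ll·d = lld.
The next term joins lldlllldlldlllldlllld and lldlllldlldll.

lldlllldlldlllldlllldlldlllldlldll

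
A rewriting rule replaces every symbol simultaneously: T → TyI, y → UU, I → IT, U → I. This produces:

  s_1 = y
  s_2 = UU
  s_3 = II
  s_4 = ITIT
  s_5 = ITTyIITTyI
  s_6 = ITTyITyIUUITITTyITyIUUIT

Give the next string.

Applying the rule to each of the 24 symbols of ITTyITyIUUITITTyITyIUUIT gives the pieces IT TyI TyI UU IT TyI UU IT I I IT TyI IT TyI TyI UU IT TyI UU IT I I IT TyI, which concatenate to the answer.

ITTyITyIUUITTyIUUITIIITTyIITTyITyIUUITTyIUUITIIITTyI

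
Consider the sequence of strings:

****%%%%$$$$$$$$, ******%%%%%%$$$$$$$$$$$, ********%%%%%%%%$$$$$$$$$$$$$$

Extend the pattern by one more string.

Term n consists of 2n *'s, followed by 2n %'s, followed by 3n+2 $'s, where the shown terms are n = 2, 3, 4.
Setting n = 5 gives 10, 10, 17 characters in each block.

**********%%%%%%%%%%$$$$$$$$$$$$$$$$$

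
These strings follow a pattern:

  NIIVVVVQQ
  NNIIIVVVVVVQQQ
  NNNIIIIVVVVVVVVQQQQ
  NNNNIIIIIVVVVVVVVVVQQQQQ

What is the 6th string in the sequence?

NNNNNNIIIIIIIVVVVVVVVVVVVVVQQQQQQQ

Term n consists of n N's, followed by n+1 I's, followed by 2n+2 V's, followed by n+1 Q's (n = 1, 2, …).
Setting n = 6 gives 6, 7, 14, 7 characters in each block.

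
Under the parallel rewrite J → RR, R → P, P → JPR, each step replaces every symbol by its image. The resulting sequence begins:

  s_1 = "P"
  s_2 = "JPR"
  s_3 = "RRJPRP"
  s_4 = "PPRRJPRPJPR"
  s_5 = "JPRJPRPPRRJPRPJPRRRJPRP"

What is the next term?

φ(JPRJPRPPRRJPRPJPRRRJPRP) expands symbol-by-symbol to RR JPR P RR JPR P JPR JPR P P RR JPR P JPR RR JPR P P P RR JPR P JPR; joining the 23 pieces gives the next term.

RRJPRPRRJPRPJPRJPRPPRRJPRPJPRRRJPRPPPRRJPRPJPR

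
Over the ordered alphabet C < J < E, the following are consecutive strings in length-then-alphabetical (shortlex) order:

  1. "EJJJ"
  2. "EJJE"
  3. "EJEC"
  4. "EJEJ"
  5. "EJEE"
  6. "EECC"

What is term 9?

EEJC

Advancing 3 positions from EECC through EECC → EECJ → EECE reaches term 9.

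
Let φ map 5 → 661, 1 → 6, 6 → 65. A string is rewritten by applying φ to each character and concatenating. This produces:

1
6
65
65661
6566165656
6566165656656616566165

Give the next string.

Applying the rule to each of the 22 symbols of 6566165656656616566165 gives the pieces 65 661 65 65 6 65 661 65 661 65 65 661 65 65 6 65 661 65 65 6 65 661, which concatenate to the answer.

65661656566566165661656566165656656616565665661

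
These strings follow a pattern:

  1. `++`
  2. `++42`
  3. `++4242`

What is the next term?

++424242

Each term is the previous one with 42 appended.
One more step from ++4242 gives the answer.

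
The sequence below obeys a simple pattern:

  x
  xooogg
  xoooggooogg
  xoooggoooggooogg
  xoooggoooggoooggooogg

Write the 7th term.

xoooggoooggoooggoooggoooggooogg

The strings grow by a fixed suffix ooogg each time.
From xoooggoooggoooggooogg, 2 further steps: xoooggoooggoooggooogg → xoooggoooggoooggoooggooogg → (answer).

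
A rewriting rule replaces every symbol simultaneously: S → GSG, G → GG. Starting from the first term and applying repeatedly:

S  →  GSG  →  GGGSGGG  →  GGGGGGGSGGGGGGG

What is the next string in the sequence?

Rewriting the 15 symbols of GGGGGGGSGGGGGGG one by one yields GG GG GG GG GG GG GG GSG GG GG GG GG GG GG GG; concatenated:

GGGGGGGGGGGGGGGSGGGGGGGGGGGGGGG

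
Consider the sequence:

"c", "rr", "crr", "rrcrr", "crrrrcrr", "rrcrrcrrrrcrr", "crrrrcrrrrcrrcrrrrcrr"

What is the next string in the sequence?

From term 3 onward, concatenate the second-to-last term with the last: c·rr = crr, rr·crr = rrcrr, …
Continuing: rrcrrcrrrrcrr · crrrrcrrrrcrrcrrrrcrr gives term 8.

rrcrrcrrrrcrrcrrrrcrrrrcrrcrrrrcrr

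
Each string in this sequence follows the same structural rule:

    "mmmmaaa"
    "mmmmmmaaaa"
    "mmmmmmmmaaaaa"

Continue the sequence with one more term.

mmmmmmmmmmaaaaaa

Term n consists of 2n m's, followed by n+1 a's, where the shown terms are n = 2, 3, 4.
For the next term, n = 5, so the run lengths are 10, 6.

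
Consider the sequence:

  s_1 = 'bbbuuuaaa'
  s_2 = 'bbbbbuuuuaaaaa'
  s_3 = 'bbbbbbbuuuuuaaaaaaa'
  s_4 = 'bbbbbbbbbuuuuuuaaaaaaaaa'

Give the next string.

The n-th term is 2n+1 b's then n+2 u's then 2n+1 a's (n = 1, 2, …).
At n = 5 the blocks have lengths 11, 7, 11.

bbbbbbbbbbbuuuuuuuaaaaaaaaaaa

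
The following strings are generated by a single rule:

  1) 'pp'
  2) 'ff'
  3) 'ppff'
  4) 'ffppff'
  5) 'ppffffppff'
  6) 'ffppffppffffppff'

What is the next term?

From term 3 onward, concatenate the second-to-last term with the last: pp·ff = ppff, ff·ppff = ffppff, …
The next term joins ppffffppff and ffppffppffffppff.

ppffffppffffppffppffffppff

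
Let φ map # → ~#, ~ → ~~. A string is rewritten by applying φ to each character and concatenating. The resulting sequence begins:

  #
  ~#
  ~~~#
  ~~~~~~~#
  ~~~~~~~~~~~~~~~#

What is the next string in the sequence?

φ(~~~~~~~~~~~~~~~#) expands symbol-by-symbol to ~~ ~~ ~~ ~~ ~~ ~~ ~~ ~~ ~~ ~~ ~~ ~~ ~~ ~~ ~~ ~#; joining the 16 pieces gives the next term.

~~~~~~~~~~~~~~~~~~~~~~~~~~~~~~~#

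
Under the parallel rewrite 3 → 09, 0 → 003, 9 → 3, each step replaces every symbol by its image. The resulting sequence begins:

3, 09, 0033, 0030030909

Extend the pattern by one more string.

Expanding 0030030909: 0→003, 0→003, 3→09, 0→003, 0→003, 3→09, 0→003, 9→3, 0→003, 9→3. Concatenated: 003 003 09 003 003 09 003 3 003 3.

003003090030030900330033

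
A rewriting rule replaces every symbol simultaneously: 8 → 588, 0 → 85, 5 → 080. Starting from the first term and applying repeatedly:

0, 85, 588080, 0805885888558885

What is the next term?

8558885080588588080588588588080080588588588080

φ(0805885888558885) expands symbol-by-symbol to 85 588 85 080 588 588 080 588 588 588 080 080 588 588 588 080; joining the 16 pieces gives the next term.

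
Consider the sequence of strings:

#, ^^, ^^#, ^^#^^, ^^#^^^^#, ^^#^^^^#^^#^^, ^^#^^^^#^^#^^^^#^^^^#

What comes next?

^^#^^^^#^^#^^^^#^^^^#^^#^^^^#^^#^^

From term 3 onward, concatenate the last term with the second-to-last: ^^·# = ^^#, ^^#·^^ = ^^#^^, …
Continuing: ^^#^^^^#^^#^^^^#^^^^# · ^^#^^^^#^^#^^ gives term 8.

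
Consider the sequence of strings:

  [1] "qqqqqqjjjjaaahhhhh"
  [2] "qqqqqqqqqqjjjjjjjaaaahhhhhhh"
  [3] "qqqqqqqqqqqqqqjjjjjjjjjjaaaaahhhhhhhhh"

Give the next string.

qqqqqqqqqqqqqqqqqqjjjjjjjjjjjjjaaaaaahhhhhhhhhhh

The n-th term is 4n+2 q's then 3n+1 j's then n+2 a's then 2n+3 h's (n = 1, 2, …).
For the next term, n = 4, so the run lengths are 18, 13, 6, 11.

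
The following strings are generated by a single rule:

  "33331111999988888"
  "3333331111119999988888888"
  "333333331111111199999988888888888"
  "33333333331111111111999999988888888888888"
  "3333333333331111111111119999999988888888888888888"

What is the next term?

The n-th term is 2n 3's then 2n 1's then n+2 9's then 3n-1 8's, where the shown terms are n = 2, 3, 4, 5, 6.
At n = 7 the blocks have lengths 14, 14, 9, 20.

333333333333331111111111111199999999988888888888888888888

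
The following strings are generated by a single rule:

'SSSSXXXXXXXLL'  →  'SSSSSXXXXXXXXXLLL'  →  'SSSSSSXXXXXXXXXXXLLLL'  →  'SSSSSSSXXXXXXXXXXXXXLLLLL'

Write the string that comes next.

Each string has the form S^{n+1} X^{2n+1} L^{n-1}, where the shown terms are n = 3, 4, 5, 6.
For the next term, n = 7, so the run lengths are 8, 15, 6.

SSSSSSSSXXXXXXXXXXXXXXXLLLLLL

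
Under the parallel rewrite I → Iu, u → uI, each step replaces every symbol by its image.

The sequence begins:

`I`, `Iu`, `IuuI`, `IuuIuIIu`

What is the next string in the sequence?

IuuIuIIuuIIuIuuI

Expanding IuuIuIIu: I→Iu, u→uI, u→uI, I→Iu, u→uI, I→Iu, I→Iu, u→uI. Concatenated: Iu uI uI Iu uI Iu Iu uI.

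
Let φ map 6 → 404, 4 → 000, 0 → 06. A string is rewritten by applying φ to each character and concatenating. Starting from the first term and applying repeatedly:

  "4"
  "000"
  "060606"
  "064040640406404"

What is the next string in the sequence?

Rewriting the 15 symbols of 064040640406404 one by one yields 06 404 000 06 000 06 404 000 06 000 06 404 000 06 000; concatenated:

064040000600006404000060000640400006000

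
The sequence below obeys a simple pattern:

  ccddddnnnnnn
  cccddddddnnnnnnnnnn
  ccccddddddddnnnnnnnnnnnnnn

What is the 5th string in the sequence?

ccccccddddddddddddnnnnnnnnnnnnnnnnnnnnnn

Term n consists of n+1 c's, followed by 2n+2 d's, followed by 4n+2 n's (n = 1, 2, …).
Setting n = 5 gives 6, 12, 22 characters in each block.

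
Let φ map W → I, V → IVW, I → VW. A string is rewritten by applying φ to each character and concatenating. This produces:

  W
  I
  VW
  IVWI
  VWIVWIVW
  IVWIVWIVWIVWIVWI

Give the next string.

Rewriting the 16 symbols of IVWIVWIVWIVWIVWI one by one yields VW IVW I VW IVW I VW IVW I VW IVW I VW IVW I VW; concatenated:

VWIVWIVWIVWIVWIVWIVWIVWIVWIVWIVW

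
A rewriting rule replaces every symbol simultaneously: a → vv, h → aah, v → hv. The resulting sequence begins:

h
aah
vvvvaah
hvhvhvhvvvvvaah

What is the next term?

Rewriting the 15 symbols of hvhvhvhvvvvvaah one by one yields aah hv aah hv aah hv aah hv hv hv hv hv vv vv aah; concatenated:

aahhvaahhvaahhvaahhvhvhvhvhvvvvvaah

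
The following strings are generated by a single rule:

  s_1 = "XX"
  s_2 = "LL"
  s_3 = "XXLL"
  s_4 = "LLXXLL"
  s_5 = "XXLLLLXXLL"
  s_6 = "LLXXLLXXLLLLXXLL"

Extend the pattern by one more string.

XXLLLLXXLLLLXXLLXXLLLLXXLL

Each term (from the third on) is the two preceding terms concatenated in order: term 3 = XX·LL = XXLL.
The next term joins XXLLLLXXLL and LLXXLLXXLLLLXXLL.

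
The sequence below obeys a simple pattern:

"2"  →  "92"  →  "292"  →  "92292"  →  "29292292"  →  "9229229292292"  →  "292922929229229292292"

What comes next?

9229229292292292922929229229292292

Each term (from the third on) is the two preceding terms concatenated in order: term 3 = 2·92 = 292.
So term 8 is 9229229292292·292922929229229292292.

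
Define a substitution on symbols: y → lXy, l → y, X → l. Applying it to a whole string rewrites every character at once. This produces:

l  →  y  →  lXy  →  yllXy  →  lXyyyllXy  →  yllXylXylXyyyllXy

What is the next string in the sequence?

Applying the rule to each of the 17 symbols of yllXylXylXyyyllXy gives the pieces lXy y y l lXy y l lXy y l lXy lXy lXy y y l lXy, which concatenate to the answer.

lXyyyllXyyllXyyllXylXylXyyyllXy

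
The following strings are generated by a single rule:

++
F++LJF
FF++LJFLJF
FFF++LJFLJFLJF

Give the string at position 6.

FFFFF++LJFLJFLJFLJFLJF

Every step adds F to the front and LJF to the end of the previous string.
From FFF++LJFLJFLJF, 2 further steps: FFF++LJFLJFLJF → FFFF++LJFLJFLJFLJF → (answer).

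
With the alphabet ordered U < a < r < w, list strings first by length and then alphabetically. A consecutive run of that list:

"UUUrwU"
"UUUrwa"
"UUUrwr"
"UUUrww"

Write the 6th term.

Continuing the enumeration 2 steps past UUUrww: UUUrww → UUUwUU → (answer).

UUUwUa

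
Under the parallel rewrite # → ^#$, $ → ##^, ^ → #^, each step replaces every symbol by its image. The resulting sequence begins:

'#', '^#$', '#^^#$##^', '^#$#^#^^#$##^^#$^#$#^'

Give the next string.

#^^#$##^^#$#^^#$#^#^^#$##^^#$^#$#^#^^#$##^#^^#$##^^#$#^

Applying the rule to each of the 21 symbols of ^#$#^#^^#$##^^#$^#$#^ gives the pieces #^ ^#$ ##^ ^#$ #^ ^#$ #^ #^ ^#$ ##^ ^#$ ^#$ #^ #^ ^#$ ##^ #^ ^#$ ##^ ^#$ #^, which concatenate to the answer.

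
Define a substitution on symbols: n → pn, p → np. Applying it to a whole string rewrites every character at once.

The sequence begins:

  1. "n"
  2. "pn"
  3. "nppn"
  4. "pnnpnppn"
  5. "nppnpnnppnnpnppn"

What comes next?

Applying the rule to each of the 16 symbols of nppnpnnppnnpnppn gives the pieces pn np np pn np pn pn np np pn pn np pn np np pn, which concatenate to the answer.

pnnpnppnnppnpnnpnppnpnnppnnpnppn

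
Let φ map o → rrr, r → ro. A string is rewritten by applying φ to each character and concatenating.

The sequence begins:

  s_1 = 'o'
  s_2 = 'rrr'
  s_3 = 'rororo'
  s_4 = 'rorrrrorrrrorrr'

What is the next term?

rorrrrororororrrrororororrrrororo

Applying the rule to each of the 15 symbols of rorrrrorrrrorrr gives the pieces ro rrr ro ro ro ro rrr ro ro ro ro rrr ro ro ro, which concatenate to the answer.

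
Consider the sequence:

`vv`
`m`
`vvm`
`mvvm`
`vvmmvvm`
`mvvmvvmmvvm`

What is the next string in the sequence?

vvmmvvmmvvmvvmmvvm

This is a Fibonacci-style word recurrence s(k) = s(k−2)·s(k−1): e.g. vv·m = vvm.
Continuing: vvmmvvm · mvvmvvmmvvm gives term 7.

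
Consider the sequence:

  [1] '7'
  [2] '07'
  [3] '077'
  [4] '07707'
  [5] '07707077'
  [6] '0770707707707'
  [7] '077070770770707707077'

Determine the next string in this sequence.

0770707707707077070770770707707707

This is a Fibonacci-style word recurrence s(k) = s(k−1)·s(k−2): e.g. 07·7 = 077.
Continuing: 077070770770707707077 · 0770707707707 gives term 8.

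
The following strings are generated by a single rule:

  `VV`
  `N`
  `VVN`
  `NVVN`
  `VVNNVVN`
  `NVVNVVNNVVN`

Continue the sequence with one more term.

VVNNVVNNVVNVVNNVVN

Each term (from the third on) is the two preceding terms concatenated in order: term 3 = VV·N = VVN.
The next term joins VVNNVVN and NVVNVVNNVVN.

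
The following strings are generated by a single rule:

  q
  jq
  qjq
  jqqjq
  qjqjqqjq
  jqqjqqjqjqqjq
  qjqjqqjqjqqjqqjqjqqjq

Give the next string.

This is a Fibonacci-style word recurrence s(k) = s(k−2)·s(k−1): e.g. q·jq = qjq.
So term 8 is jqqjqqjqjqqjq·qjqjqqjqjqqjqqjqjqqjq.

jqqjqqjqjqqjqqjqjqqjqjqqjqqjqjqqjq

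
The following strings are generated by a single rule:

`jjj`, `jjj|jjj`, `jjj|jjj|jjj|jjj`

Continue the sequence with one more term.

Every step duplicates the string with '|' between the halves.
So the next term is two copies of jjj|jjj|jjj|jjj with '|' between the halves.

jjj|jjj|jjj|jjj|jjj|jjj|jjj|jjj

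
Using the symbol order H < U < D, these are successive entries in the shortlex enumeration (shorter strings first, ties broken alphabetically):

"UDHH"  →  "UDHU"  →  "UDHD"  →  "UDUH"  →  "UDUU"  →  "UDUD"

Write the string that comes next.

UDDH

Find the rightmost character of UDUD below D, bump it to the next letter, and reset everything to its right to H.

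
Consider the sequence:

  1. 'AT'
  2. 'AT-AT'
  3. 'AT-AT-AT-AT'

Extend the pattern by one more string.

AT-AT-AT-AT-AT-AT-AT-AT

s(k+1) = s(k)·-·s(k) — each term doubles the last with '-' between the halves.
One more doubling of AT-AT-AT-AT gives the answer.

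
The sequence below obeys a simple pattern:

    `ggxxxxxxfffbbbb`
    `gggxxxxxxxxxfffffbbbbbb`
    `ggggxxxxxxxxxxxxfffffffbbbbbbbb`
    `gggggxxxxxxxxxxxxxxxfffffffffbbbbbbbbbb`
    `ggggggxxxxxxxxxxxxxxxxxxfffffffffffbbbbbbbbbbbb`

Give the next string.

gggggggxxxxxxxxxxxxxxxxxxxxxfffffffffffffbbbbbbbbbbbbbb

The n-th term is n g's then 3n x's then 2n-1 f's then 2n b's, where the shown terms are n = 2, 3, 4, 5, 6.
At n = 7 the blocks have lengths 7, 21, 13, 14.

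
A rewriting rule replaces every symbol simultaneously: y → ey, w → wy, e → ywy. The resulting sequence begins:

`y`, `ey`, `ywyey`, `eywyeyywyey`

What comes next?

ywyeywyeyywyeyeywyeyywyey

Rewriting each symbol of eywyeyywyey: e→ywy, y→ey, w→wy, y→ey, e→ywy, y→ey, y→ey, w→wy, y→ey, e→ywy, y→ey, which concatenates to ywy ey wy ey ywy ey ey wy ey ywy ey.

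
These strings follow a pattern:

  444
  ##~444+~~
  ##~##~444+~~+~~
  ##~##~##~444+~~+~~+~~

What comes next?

Each term wraps the previous one in ##~ on the left and +~~ on the right.
Applying this once more to ##~##~##~444+~~+~~+~~:

##~##~##~##~444+~~+~~+~~+~~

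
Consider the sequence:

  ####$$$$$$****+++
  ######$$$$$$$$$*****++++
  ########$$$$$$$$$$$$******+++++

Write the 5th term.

Reading off run lengths: # runs 4, 6, 8; $ runs 6, 9, 12; * runs 4, 5, 6; + runs 3, 4, 5 — each is linear in n, where the shown terms are n = 2, 3, 4.
Setting n = 6 gives 12, 18, 8, 7 characters in each block.

############$$$$$$$$$$$$$$$$$$********+++++++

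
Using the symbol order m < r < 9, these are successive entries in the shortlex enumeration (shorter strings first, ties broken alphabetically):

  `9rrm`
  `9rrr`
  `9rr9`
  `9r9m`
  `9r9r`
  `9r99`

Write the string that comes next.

99mm

Treat 9r99 as a base-3 numeral over the given alphabet and add one, carrying through any trailing 9's.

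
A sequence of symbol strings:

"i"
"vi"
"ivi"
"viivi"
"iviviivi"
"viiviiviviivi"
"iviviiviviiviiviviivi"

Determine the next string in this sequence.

viiviiviviiviiviviiviviiviiviviivi

Each term (from the third on) is the two preceding terms concatenated in order: term 3 = i·vi = ivi.
So term 8 is viiviiviviivi·iviviiviviiviiviviivi.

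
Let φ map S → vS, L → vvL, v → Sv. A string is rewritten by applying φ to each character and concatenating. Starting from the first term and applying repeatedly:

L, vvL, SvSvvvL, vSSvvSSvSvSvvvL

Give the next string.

Rewriting the 15 symbols of vSSvvSSvSvSvvvL one by one yields Sv vS vS Sv Sv vS vS Sv vS Sv vS Sv Sv Sv vvL; concatenated:

SvvSvSSvSvvSvSSvvSSvvSSvSvSvvvL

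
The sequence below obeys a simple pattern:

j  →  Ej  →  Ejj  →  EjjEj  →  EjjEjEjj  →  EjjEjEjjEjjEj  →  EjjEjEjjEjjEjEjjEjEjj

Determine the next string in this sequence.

EjjEjEjjEjjEjEjjEjEjjEjjEjEjjEjjEj

From term 3 onward, concatenate the last term with the second-to-last: Ej·j = Ejj, Ejj·Ej = EjjEj, …
Continuing: EjjEjEjjEjjEjEjjEjEjj · EjjEjEjjEjjEj gives term 8.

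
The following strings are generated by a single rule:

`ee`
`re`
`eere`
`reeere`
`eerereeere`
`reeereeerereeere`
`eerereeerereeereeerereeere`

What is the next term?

This is a Fibonacci-style word recurrence s(k) = s(k−2)·s(k−1): e.g. ee·re = eere.
Continuing: reeereeerereeere · eerereeerereeereeerereeere gives term 8.

reeereeerereeereeerereeerereeereeerereeere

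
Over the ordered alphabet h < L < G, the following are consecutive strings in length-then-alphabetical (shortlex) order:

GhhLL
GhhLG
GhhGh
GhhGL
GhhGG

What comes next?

GhLhh

Treat GhhGG as a base-3 numeral over the given alphabet and add one, carrying through any trailing G's.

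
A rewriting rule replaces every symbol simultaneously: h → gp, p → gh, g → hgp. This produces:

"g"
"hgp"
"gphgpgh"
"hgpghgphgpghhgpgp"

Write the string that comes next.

Applying the rule to each of the 17 symbols of hgpghgphgpghhgpgp gives the pieces gp hgp gh hgp gp hgp gh gp hgp gh hgp gp gp hgp gh hgp gh, which concatenate to the answer.

gphgpghhgpgphgpghgphgpghhgpgpgphgpghhgpgh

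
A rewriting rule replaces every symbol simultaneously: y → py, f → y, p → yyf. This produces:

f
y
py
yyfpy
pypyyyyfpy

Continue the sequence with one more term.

yyfpyyyfpypypypyyyyfpy

Apply φ to pypyyyyfpy symbol by symbol: p→yyf, y→py, p→yyf, y→py, y→py, y→py, y→py, f→y, p→yyf, y→py; joined: yyf py yyf py py py py y yyf py.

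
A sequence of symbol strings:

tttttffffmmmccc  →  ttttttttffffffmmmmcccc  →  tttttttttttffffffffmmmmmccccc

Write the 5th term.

tttttttttttttttttffffffffffffmmmmmmmccccccc

The n-th term is 3n-1 t's then 2n f's then n+1 m's then n+1 c's, where the shown terms are n = 2, 3, 4.
At n = 6 the blocks have lengths 17, 12, 7, 7.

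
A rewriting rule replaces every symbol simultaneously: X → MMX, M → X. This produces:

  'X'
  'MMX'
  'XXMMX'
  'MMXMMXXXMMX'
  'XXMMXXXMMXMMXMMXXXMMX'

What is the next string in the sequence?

Rewriting the 21 symbols of XXMMXXXMMXMMXMMXXXMMX one by one yields MMX MMX X X MMX MMX MMX X X MMX X X MMX X X MMX MMX MMX X X MMX; concatenated:

MMXMMXXXMMXMMXMMXXXMMXXXMMXXXMMXMMXMMXXXMMX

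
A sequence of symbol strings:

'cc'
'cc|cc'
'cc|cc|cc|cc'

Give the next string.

Every step duplicates the string with '|' between the halves.
Doubling cc|cc|cc|cc with '|' between the halves:

cc|cc|cc|cc|cc|cc|cc|cc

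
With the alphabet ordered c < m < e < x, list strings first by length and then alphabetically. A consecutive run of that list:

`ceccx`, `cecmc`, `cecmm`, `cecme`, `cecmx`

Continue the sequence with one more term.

cecec

Treat cecmx as a base-4 numeral over the given alphabet and add one, carrying through any trailing x's.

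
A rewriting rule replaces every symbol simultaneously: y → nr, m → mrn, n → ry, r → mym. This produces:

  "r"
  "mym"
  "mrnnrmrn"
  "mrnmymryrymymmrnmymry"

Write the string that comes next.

Rewriting the 21 symbols of mrnmymryrymymmrnmymry one by one yields mrn mym ry mrn nr mrn mym nr mym nr mrn nr mrn mrn mym ry mrn nr mrn mym nr; concatenated:

mrnmymrymrnnrmrnmymnrmymnrmrnnrmrnmrnmymrymrnnrmrnmymnr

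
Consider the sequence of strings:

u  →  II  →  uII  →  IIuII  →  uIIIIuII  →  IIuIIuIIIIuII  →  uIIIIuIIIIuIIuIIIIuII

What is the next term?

Each term (from the third on) is the two preceding terms concatenated in order: term 3 = u·II = uII.
The next term joins IIuIIuIIIIuII and uIIIIuIIIIuIIuIIIIuII.

IIuIIuIIIIuIIuIIIIuIIIIuIIuIIIIuII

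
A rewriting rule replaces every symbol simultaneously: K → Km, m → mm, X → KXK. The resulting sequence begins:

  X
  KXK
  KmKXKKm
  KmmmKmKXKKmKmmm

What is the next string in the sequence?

Rewriting the 15 symbols of KmmmKmKXKKmKmmm one by one yields Km mm mm mm Km mm Km KXK Km Km mm Km mm mm mm; concatenated:

KmmmmmmmKmmmKmKXKKmKmmmKmmmmmmm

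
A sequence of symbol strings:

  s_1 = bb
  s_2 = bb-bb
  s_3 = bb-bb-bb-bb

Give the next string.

Every step duplicates the string with '-' between the halves.
One more doubling of bb-bb-bb-bb gives the answer.

bb-bb-bb-bb-bb-bb-bb-bb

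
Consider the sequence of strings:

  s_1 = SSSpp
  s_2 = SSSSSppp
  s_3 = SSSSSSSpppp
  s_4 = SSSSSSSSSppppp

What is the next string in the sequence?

The n-th term is 2n-1 S's then n p's, where the shown terms are n = 2, 3, 4, 5.
For the next term, n = 6, so the run lengths are 11, 6.

SSSSSSSSSSSpppppp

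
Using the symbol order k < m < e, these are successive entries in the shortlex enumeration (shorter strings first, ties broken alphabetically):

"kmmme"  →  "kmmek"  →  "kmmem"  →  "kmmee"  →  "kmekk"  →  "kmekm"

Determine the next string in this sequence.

Treat kmekm as a base-3 numeral over the given alphabet and add one, carrying through any trailing e's.

kmeke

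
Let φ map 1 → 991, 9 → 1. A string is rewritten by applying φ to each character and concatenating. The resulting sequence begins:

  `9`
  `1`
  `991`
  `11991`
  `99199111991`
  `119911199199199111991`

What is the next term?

Replace each of the 21 characters of 119911199199199111991 in place — 991 991 1 1 991 991 991 1 1 991 1 1 991 1 1 991 991 991 1 1 991 — and concatenate.

9919911199199199111991119911199199199111991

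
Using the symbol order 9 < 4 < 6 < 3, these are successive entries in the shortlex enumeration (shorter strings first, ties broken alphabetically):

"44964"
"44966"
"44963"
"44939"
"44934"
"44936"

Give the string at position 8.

Stepping forward 2 times from 44936: 44936 → 44933, then the target.

44499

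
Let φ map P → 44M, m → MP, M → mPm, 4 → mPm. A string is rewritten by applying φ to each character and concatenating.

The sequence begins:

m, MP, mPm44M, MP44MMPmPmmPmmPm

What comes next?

Rewriting the 16 symbols of MP44MMPmPmmPmmPm one by one yields mPm 44M mPm mPm mPm mPm 44M MP 44M MP MP 44M MP MP 44M MP; concatenated:

mPm44MmPmmPmmPmmPm44MMP44MMPMP44MMPMP44MMP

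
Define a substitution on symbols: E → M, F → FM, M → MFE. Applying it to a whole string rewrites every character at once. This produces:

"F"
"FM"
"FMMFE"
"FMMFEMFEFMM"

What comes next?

Rewriting each symbol of FMMFEMFEFMM: F→FM, M→MFE, M→MFE, F→FM, E→M, M→MFE, F→FM, E→M, F→FM, M→MFE, M→MFE, which concatenates to FM MFE MFE FM M MFE FM M FM MFE MFE.

FMMFEMFEFMMMFEFMMFMMFEMFE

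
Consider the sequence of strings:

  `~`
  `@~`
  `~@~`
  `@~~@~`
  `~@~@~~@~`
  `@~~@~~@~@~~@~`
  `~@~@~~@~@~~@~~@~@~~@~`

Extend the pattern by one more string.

@~~@~~@~@~~@~~@~@~~@~@~~@~~@~@~~@~

From term 3 onward, concatenate the second-to-last term with the last: ~·@~ = ~@~, @~·~@~ = @~~@~, …
The next term joins @~~@~~@~@~~@~ and ~@~@~~@~@~~@~~@~@~~@~.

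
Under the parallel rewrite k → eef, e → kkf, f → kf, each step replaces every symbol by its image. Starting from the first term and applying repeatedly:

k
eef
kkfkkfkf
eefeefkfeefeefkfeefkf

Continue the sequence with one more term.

kkfkkfkfkkfkkfkfeefkfkkfkkfkfkkfkkfkfeefkfkkfkkfkfeefkf

φ(eefeefkfeefeefkfeefkf) expands symbol-by-symbol to kkf kkf kf kkf kkf kf eef kf kkf kkf kf kkf kkf kf eef kf kkf kkf kf eef kf; joining the 21 pieces gives the next term.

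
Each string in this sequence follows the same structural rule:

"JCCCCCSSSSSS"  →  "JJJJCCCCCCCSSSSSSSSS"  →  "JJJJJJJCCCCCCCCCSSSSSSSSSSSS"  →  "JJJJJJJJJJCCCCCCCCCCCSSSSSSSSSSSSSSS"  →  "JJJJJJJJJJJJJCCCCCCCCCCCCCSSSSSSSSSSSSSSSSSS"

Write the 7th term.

JJJJJJJJJJJJJJJJJJJCCCCCCCCCCCCCCCCCSSSSSSSSSSSSSSSSSSSSSSSS

Each string has the form J^{3n-2} C^{2n+3} S^{3n+3} (n = 1, 2, …).
Setting n = 7 gives 19, 17, 24 characters in each block.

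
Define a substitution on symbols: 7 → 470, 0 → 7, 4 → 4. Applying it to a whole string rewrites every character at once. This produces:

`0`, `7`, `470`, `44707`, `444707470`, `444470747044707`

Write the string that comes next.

Rewriting the 15 symbols of 444470747044707 one by one yields 4 4 4 4 470 7 470 4 470 7 4 4 470 7 470; concatenated:

4444470747044707444707470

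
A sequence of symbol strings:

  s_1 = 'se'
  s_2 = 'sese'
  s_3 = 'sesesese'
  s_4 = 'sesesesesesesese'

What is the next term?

Every step duplicates the string.
So the next term is two copies of sesesesesesesese.

sesesesesesesesesesesesesesesese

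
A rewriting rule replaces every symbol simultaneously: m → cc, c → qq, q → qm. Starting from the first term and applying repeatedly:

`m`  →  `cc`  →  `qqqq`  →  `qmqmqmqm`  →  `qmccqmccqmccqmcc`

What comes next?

Rewriting the 16 symbols of qmccqmccqmccqmcc one by one yields qm cc qq qq qm cc qq qq qm cc qq qq qm cc qq qq; concatenated:

qmccqqqqqmccqqqqqmccqqqqqmccqqqq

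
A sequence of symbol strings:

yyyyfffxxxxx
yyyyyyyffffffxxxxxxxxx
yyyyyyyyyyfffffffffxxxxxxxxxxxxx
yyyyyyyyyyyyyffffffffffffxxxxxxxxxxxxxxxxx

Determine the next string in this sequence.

Reading off run lengths: y runs 4, 7, 10, 13; f runs 3, 6, 9, 12; x runs 5, 9, 13, 17 — each is linear in n (n = 1, 2, …).
For the next term, n = 5, so the run lengths are 16, 15, 21.

yyyyyyyyyyyyyyyyfffffffffffffffxxxxxxxxxxxxxxxxxxxxx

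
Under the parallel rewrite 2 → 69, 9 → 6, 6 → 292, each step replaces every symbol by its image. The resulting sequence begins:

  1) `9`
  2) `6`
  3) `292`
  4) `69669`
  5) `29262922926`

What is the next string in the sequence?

696692926966969669292

Rewriting each symbol of 29262922926: 2→69, 9→6, 2→69, 6→292, 2→69, 9→6, 2→69, 2→69, 9→6, 2→69, 6→292, which concatenates to 69 6 69 292 69 6 69 69 6 69 292.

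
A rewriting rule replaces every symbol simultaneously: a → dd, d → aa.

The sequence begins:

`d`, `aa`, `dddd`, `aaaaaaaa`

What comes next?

dddddddddddddddd

Expanding aaaaaaaa: a→dd, a→dd, a→dd, a→dd, a→dd, a→dd, a→dd, a→dd. Concatenated: dd dd dd dd dd dd dd dd.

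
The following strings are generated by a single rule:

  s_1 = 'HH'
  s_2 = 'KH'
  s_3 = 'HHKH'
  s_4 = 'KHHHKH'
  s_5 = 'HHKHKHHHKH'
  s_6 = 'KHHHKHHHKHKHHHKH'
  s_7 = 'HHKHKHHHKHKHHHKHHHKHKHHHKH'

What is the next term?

KHHHKHHHKHKHHHKHHHKHKHHHKHKHHHKHHHKHKHHHKH

This is a Fibonacci-style word recurrence s(k) = s(k−2)·s(k−1): e.g. HH·KH = HHKH.
Continuing: KHHHKHHHKHKHHHKH · HHKHKHHHKHKHHHKHHHKHKHHHKH gives term 8.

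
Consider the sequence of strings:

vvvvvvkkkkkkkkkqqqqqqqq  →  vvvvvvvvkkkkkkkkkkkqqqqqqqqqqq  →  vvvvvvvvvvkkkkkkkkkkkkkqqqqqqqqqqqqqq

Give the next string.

vvvvvvvvvvvvkkkkkkkkkkkkkkkqqqqqqqqqqqqqqqqq

Each string has the form v^{2n} k^{2n+3} q^{3n-1}, where the shown terms are n = 3, 4, 5.
For the next term, n = 6, so the run lengths are 12, 15, 17.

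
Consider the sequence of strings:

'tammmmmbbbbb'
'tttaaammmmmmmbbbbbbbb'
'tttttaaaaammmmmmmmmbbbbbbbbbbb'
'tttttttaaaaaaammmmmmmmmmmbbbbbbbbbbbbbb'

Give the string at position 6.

tttttttttttaaaaaaaaaaammmmmmmmmmmmmmmbbbbbbbbbbbbbbbbbbbb

Reading off run lengths: t runs 1, 3, 5, 7; a runs 1, 3, 5, 7; m runs 5, 7, 9, 11; b runs 5, 8, 11, 14 — each is linear in n (n = 1, 2, …).
Setting n = 6 gives 11, 11, 15, 20 characters in each block.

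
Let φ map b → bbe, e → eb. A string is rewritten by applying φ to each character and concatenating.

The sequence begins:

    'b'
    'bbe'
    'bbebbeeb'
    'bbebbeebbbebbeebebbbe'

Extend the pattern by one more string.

Replace each of the 21 characters of bbebbeebbbebbeebebbbe in place — bbe bbe eb bbe bbe eb eb bbe bbe bbe eb bbe bbe eb eb bbe eb bbe bbe bbe eb — and concatenate.

bbebbeebbbebbeebebbbebbebbeebbbebbeebebbbeebbbebbebbeeb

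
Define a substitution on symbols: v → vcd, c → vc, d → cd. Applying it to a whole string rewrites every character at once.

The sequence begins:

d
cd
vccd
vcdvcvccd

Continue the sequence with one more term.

vcdvccdvcdvcvcdvcvccd

Expanding vcdvcvccd: v→vcd, c→vc, d→cd, v→vcd, c→vc, v→vcd, c→vc, c→vc, d→cd. Concatenated: vcd vc cd vcd vc vcd vc vc cd.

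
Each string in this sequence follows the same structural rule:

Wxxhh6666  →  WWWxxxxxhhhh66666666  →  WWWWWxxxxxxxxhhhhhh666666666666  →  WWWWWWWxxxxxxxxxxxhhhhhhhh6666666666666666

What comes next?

Reading off run lengths: W runs 1, 3, 5, 7; x runs 2, 5, 8, 11; h runs 2, 4, 6, 8; 6 runs 4, 8, 12, 16 — each is linear in n (n = 1, 2, …).
Setting n = 5 gives 9, 14, 10, 20 characters in each block.

WWWWWWWWWxxxxxxxxxxxxxxhhhhhhhhhh66666666666666666666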